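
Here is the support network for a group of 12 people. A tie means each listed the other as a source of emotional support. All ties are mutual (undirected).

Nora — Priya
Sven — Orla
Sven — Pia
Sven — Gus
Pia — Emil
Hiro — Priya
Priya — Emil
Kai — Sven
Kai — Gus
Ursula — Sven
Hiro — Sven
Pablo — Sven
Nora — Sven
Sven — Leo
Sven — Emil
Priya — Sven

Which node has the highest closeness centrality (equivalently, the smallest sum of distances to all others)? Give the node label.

Farness (sum of distances to all others) for each node — Emil:19, Gus:20, Hiro:20, Kai:20, Leo:21, Nora:20, Orla:21, Pablo:21, Pia:20, Priya:18, Sven:11, Ursula:21.
The smallest farness is 11, for Sven, so Sven has the highest closeness.

Sven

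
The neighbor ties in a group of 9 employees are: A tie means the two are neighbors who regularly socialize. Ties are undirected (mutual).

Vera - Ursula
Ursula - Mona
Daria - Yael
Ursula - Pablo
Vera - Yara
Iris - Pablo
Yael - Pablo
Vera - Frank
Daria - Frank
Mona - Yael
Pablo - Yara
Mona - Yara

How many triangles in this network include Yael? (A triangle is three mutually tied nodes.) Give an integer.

0

Yael's neighbors are Daria, Mona, and Pablo, but none of them are tied to each other, so no triangle contains Yael.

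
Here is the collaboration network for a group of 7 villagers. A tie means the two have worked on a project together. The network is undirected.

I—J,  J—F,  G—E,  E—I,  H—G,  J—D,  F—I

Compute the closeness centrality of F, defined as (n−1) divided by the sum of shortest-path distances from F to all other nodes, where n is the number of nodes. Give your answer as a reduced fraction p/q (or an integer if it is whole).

6/13

Distances from F: D:2, E:2, G:3, H:4, I:1, J:1. Sum = 13.
n = 7, so closeness = 6/13.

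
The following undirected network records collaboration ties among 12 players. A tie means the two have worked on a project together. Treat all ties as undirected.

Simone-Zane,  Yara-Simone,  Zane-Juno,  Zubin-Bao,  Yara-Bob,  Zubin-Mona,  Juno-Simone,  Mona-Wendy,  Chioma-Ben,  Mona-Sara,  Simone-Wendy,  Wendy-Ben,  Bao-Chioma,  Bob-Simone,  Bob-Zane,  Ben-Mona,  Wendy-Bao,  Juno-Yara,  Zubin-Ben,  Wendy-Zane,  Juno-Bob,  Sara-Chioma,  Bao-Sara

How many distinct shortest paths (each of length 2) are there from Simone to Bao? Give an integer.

1

The shortest distance is 2, and the only length-2 path is Simone–Wendy–Bao. So there is exactly 1 shortest path.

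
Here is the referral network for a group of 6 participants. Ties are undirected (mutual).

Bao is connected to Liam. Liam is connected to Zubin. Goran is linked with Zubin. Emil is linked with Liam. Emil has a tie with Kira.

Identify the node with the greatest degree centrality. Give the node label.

Liam

Degrees — Bao:1, Emil:2, Goran:1, Kira:1, Liam:3, Zubin:2.
The maximum is 3, attained only by Liam.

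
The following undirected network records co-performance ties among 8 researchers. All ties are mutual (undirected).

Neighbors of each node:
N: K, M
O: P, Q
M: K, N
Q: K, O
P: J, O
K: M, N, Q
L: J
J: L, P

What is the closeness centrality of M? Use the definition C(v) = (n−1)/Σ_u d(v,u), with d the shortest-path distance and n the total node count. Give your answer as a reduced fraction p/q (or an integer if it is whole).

Distances from M: J:5, K:1, L:6, N:1, O:3, P:4, Q:2. Sum = 22.
n = 8, so closeness = 7/22.

7/22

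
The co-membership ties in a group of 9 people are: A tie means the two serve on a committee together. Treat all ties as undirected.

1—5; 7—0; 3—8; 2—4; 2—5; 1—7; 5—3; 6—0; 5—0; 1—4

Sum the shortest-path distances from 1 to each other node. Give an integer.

15

Distances from 1: 0:2, 2:2, 3:2, 4:1, 5:1, 6:3, 7:1, 8:3.
Sum = 2 + 2 + 2 + 1 + 1 + 3 + 1 + 3 = 15.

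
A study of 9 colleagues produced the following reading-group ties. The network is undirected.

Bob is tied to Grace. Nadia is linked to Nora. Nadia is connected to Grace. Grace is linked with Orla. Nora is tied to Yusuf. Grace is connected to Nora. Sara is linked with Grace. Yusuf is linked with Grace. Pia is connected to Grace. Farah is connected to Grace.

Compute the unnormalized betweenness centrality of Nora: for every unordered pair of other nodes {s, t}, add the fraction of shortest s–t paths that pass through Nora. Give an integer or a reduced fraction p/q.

1/2

Pairs whose geodesics pass through Nora — Yusuf–Nadia: 1/2.
All other pairs contribute 0.
Summing the contributions gives betweenness(Nora) = 1/2.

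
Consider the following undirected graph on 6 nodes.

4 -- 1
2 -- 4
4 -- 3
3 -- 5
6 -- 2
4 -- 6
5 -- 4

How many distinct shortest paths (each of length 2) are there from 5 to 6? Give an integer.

1

The shortest distance is 2, and the only length-2 path is 5–4–6. So there is exactly 1 shortest path.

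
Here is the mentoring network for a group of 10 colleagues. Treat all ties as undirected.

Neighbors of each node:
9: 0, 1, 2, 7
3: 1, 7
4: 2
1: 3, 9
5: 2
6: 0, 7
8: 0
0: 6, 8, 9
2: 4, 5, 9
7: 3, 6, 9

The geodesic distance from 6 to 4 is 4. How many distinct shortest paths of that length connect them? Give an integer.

2

The shortest distance is 4. The length-4 paths are: 6–7–9–2–4; 6–0–9–2–4.
That gives 2 distinct shortest paths.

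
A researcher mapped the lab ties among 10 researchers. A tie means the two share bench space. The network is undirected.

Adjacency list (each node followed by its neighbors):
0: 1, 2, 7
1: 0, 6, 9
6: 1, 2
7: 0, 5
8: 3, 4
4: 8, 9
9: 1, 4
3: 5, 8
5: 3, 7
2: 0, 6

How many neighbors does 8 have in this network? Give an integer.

2

8 is directly tied to 3 and 4. That is 2 neighbors, so the degree of 8 is 2.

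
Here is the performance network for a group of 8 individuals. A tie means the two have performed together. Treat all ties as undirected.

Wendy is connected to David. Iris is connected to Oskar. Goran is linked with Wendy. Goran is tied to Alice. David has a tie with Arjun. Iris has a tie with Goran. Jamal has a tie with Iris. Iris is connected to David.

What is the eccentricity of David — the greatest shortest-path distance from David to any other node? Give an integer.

Distances from David: Alice:3, Arjun:1, Goran:2, Iris:1, Jamal:2, Oskar:2, Wendy:1.
The largest is 3 (to Alice), so the eccentricity of David is 3.

3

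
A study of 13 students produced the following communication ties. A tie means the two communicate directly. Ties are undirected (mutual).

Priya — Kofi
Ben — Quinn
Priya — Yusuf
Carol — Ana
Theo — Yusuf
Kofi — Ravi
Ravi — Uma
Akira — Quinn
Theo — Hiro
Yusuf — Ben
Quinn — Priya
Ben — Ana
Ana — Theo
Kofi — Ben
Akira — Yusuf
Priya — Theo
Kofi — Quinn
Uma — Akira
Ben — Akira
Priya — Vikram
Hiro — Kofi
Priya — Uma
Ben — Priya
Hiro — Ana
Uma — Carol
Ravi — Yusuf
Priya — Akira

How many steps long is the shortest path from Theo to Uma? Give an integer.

One shortest route is Theo – Priya – Uma, which uses 2 edges, and Theo and Uma are not directly tied, so nothing shorter exists. So d(Theo,Uma) = 2.

2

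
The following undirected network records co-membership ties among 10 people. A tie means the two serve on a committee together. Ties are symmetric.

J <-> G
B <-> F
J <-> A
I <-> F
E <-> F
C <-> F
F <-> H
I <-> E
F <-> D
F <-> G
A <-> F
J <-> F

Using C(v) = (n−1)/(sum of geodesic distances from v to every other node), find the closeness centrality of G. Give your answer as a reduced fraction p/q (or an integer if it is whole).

9/16

Distances from G: A:2, B:2, C:2, D:2, E:2, F:1, H:2, I:2, J:1. Sum = 16.
n = 10, so closeness = 9/16.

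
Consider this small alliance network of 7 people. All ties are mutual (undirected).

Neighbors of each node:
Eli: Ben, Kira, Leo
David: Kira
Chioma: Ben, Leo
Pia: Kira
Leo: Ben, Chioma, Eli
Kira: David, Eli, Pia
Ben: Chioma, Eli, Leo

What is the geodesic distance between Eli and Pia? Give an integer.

2

One shortest route is Eli – Kira – Pia, which uses 2 edges, and Eli and Pia are not directly tied, so nothing shorter exists. So d(Eli,Pia) = 2.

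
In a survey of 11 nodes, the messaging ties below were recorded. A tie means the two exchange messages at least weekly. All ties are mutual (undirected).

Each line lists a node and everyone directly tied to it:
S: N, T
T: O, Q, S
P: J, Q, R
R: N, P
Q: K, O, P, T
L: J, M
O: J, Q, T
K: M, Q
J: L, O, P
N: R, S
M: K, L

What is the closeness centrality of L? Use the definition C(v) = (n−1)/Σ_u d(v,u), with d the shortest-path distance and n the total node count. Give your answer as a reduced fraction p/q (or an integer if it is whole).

2/5

Distances from L: J:1, K:2, M:1, N:4, O:2, P:2, Q:3, R:3, S:4, T:3. Sum = 25.
n = 11, so closeness = 10/25 = 2/5.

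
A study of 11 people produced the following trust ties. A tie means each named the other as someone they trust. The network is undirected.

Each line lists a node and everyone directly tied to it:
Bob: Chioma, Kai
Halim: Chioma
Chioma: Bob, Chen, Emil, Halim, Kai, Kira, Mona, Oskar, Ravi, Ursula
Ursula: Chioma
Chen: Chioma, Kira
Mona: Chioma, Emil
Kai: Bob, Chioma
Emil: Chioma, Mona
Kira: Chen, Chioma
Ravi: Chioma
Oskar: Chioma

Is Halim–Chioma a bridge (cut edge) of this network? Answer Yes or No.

Yes

Without the Halim–Chioma edge there is no alternate route between Halim and Chioma, so the network disconnects. It is a bridge.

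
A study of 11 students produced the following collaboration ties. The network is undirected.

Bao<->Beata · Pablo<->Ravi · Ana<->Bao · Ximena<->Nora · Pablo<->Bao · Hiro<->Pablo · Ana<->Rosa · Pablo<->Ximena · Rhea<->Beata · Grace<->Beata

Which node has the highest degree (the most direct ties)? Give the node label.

Pablo

Degrees — Ana:2, Bao:3, Beata:3, Grace:1, Hiro:1, Nora:1, Pablo:4, Ravi:1, Rhea:1, Rosa:1, Ximena:2.
The maximum is 4, attained only by Pablo.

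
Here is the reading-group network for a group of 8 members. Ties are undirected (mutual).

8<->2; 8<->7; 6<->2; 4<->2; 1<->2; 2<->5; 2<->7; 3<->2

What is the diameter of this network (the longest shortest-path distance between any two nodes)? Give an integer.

2

Eccentricity of each node (its greatest distance to any other): 1:2, 2:1, 3:2, 4:2, 5:2, 6:2, 7:2, 8:2.
The maximum eccentricity is 2, realized for instance by the pair 3–4 via 3 – 2 – 4. So the diameter is 2.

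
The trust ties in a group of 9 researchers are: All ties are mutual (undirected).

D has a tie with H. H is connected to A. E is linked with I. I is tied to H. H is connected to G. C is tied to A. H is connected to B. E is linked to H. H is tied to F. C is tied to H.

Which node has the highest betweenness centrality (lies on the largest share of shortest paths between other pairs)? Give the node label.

H

Unnormalized betweenness of each node: A:0, B:0, C:0, D:0, E:0, F:0, G:0, H:26, I:0.
H has the largest value, 26, making it the main broker — the node through which the most shortest paths run.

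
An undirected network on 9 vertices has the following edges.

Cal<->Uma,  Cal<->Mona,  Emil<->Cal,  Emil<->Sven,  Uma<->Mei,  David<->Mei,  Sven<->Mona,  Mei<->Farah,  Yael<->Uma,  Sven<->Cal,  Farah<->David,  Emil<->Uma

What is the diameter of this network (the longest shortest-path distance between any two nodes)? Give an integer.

Eccentricity of each node (its greatest distance to any other): Cal:3, David:4, Emil:3, Farah:4, Mei:3, Mona:4, Sven:4, Uma:2, Yael:3.
The maximum eccentricity is 4, realized for instance by the pair David–Mona via David – Mei – Uma – Cal – Mona. So the diameter is 4.

4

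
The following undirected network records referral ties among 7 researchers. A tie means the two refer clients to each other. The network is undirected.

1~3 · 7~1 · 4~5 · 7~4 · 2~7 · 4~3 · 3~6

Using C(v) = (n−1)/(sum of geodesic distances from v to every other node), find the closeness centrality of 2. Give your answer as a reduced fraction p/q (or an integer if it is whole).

Distances from 2: 1:2, 3:3, 4:2, 5:3, 6:4, 7:1. Sum = 15.
n = 7, so closeness = 6/15 = 2/5.

2/5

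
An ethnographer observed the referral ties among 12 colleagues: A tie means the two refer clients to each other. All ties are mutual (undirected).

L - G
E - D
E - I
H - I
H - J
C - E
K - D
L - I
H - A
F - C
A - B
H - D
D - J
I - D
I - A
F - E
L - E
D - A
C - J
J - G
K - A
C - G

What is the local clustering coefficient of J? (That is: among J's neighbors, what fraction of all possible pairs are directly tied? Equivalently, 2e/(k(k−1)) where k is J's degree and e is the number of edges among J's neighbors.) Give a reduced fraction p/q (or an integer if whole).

J's neighbors: C, D, G, and H (k = 4).
Possible neighbor pairs: C(4,2) = 6. Edges among them: C–G, D–H → e = 2.
Clustering(J) = 2/6 = 1/3.

1/3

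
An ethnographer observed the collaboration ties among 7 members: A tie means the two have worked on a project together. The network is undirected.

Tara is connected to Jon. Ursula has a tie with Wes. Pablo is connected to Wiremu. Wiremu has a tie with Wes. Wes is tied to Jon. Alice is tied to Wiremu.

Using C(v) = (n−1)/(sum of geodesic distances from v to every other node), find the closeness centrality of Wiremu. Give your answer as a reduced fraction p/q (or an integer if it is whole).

3/5

Distances from Wiremu: Alice:1, Jon:2, Pablo:1, Tara:3, Ursula:2, Wes:1. Sum = 10.
n = 7, so closeness = 6/10 = 3/5.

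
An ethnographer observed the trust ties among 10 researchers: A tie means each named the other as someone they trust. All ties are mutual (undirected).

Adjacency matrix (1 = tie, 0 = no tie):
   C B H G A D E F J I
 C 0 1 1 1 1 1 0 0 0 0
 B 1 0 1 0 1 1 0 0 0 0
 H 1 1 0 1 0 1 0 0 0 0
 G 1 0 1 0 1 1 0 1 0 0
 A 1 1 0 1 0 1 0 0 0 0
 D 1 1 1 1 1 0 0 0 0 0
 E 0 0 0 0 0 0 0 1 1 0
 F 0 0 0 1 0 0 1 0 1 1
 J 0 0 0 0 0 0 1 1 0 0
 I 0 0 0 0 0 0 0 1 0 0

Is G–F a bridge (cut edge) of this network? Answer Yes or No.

Without the G–F edge there is no alternate route between G and F, so the network disconnects. It is a bridge.

Yes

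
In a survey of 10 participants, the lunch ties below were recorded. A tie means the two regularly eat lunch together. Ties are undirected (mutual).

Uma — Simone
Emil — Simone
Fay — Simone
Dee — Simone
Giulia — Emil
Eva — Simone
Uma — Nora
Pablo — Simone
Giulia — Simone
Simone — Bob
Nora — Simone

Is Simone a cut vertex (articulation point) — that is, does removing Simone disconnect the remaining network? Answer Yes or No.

Removing Simone leaves {Eva} with no path to {Emil and Giulia}, so the network splits into 7 components. Simone is a cut vertex.

Yes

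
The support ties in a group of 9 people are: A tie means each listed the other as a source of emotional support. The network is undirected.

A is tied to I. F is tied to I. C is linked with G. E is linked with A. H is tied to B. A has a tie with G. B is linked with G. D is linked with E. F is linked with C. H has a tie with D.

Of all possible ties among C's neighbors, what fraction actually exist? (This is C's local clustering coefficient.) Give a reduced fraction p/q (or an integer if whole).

C's neighbors: F and G (k = 2).
Possible neighbor pairs: C(2,2) = 1. Edges among them: none → e = 0.
Clustering(C) = 0/1.

0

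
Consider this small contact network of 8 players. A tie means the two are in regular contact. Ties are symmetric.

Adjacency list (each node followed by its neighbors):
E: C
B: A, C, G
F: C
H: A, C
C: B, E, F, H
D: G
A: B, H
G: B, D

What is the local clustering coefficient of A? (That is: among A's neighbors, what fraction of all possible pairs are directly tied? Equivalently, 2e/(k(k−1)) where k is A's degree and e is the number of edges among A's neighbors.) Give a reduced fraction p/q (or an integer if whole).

0

A's neighbors: B and H (k = 2).
Possible neighbor pairs: C(2,2) = 1. Edges among them: none → e = 0.
Clustering(A) = 0/1.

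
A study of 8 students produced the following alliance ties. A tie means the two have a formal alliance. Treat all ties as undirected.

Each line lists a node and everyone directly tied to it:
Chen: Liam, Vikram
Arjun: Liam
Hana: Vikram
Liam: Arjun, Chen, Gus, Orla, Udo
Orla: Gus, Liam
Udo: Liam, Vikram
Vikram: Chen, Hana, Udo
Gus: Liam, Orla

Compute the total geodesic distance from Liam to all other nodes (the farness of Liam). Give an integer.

Distances from Liam: Arjun:1, Chen:1, Gus:1, Hana:3, Orla:1, Udo:1, Vikram:2.
Sum = 1 + 1 + 1 + 3 + 1 + 1 + 2 = 10.

10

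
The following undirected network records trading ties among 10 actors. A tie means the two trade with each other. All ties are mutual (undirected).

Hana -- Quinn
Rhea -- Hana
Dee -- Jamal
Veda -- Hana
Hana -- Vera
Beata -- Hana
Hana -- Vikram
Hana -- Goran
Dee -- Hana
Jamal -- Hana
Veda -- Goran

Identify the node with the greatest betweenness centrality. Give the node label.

Unnormalized betweenness of each node: Beata:0, Dee:0, Goran:0, Hana:34, Jamal:0, Quinn:0, Rhea:0, Veda:0, Vera:0, Vikram:0.
Hana has the largest value, 34, making it the main broker — the node through which the most shortest paths run.

Hana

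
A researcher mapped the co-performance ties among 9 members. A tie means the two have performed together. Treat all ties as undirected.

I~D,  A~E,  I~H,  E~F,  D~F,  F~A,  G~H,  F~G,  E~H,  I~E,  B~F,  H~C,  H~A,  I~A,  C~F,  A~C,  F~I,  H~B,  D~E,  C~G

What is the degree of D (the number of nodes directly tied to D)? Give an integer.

D is directly tied to E, F, and I. That is 3 neighbors, so the degree of D is 3.

3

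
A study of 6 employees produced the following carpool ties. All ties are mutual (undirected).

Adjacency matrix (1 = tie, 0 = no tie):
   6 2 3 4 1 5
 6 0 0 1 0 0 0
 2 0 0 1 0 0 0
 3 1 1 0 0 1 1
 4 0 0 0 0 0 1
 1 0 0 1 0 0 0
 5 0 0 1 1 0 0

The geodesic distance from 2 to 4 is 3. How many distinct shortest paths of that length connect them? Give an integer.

1

The shortest distance is 3, and the only length-3 path is 2–3–5–4. So there is exactly 1 shortest path.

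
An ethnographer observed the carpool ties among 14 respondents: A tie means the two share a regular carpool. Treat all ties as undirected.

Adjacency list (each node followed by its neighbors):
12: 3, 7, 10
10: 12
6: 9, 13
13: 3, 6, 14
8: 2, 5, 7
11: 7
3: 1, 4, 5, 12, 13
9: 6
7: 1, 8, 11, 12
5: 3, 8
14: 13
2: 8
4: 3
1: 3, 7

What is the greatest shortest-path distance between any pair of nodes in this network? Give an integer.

6

Eccentricity of each node (its greatest distance to any other): 1:4, 2:6, 3:3, 4:4, 5:4, 6:5, 7:5, 8:5, 9:6, 10:5, 11:6, 12:4, 13:4, 14:5.
The maximum eccentricity is 6, realized for instance by the pair 11–9 via 11 – 7 – 1 – 3 – 13 – 6 – 9. So the diameter is 6.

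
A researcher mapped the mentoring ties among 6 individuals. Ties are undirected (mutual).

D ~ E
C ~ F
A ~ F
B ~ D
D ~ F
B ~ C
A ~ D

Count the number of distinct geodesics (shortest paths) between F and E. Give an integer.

1

The shortest distance is 2, and the only length-2 path is F–D–E. So there is exactly 1 shortest path.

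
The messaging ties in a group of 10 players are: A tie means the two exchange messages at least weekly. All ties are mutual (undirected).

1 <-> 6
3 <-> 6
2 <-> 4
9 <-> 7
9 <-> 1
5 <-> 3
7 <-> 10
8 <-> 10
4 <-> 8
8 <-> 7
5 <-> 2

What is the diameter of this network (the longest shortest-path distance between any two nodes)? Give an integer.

5

Eccentricity of each node (its greatest distance to any other): 1:4, 2:4, 3:5, 4:4, 5:4, 6:4, 7:4, 8:4, 9:4, 10:5.
The maximum eccentricity is 5, realized for instance by the pair 3–10 via 3 – 5 – 2 – 4 – 8 – 10. So the diameter is 5.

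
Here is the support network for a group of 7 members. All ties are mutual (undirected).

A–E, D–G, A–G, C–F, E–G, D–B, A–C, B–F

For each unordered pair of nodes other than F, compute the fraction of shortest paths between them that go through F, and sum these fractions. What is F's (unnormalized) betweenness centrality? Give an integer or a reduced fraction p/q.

Pairs whose geodesics pass through F — D–C: 1/2; B–C: 1; B–A: 1/2.
All other pairs contribute 0.
Summing the contributions gives betweenness(F) = 2.

2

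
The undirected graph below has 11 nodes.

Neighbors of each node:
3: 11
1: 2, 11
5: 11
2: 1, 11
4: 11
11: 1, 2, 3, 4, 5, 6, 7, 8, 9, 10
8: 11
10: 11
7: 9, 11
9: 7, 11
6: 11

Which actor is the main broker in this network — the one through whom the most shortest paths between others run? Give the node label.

Unnormalized betweenness of each node: 1:0, 2:0, 3:0, 4:0, 5:0, 6:0, 7:0, 8:0, 9:0, 10:0, 11:43.
11 has the largest value, 43, making it the main broker — the node through which the most shortest paths run.

11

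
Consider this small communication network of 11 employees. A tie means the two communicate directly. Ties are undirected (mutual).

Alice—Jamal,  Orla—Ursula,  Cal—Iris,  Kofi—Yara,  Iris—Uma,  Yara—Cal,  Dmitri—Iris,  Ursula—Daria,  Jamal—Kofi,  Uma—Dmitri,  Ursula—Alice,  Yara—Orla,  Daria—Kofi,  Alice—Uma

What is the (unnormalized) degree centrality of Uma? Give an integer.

3

Uma is directly tied to Alice, Dmitri, and Iris. That is 3 neighbors, so the degree of Uma is 3.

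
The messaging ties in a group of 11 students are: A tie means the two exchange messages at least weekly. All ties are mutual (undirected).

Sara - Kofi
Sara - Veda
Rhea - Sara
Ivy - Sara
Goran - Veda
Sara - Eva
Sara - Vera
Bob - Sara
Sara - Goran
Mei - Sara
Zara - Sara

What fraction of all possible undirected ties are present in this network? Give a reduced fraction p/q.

There are 11 edges and 11 nodes, so the maximum possible is C(11,2) = 55.
Density = 11/55 = 1/5.

1/5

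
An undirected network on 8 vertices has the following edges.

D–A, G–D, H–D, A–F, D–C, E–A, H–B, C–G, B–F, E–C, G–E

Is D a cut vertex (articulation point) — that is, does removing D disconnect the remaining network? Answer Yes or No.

No

Even without D, every remaining node can still reach every other (the residual graph is connected), so D is not a cut vertex.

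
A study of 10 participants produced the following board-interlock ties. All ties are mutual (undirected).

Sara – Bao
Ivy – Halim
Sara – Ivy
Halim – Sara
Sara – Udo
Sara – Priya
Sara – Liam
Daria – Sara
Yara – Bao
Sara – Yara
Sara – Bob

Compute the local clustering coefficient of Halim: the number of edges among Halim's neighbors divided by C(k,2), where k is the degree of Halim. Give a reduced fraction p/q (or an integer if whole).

1

Halim's neighbors: Ivy and Sara (k = 2).
Possible neighbor pairs: C(2,2) = 1. Edges among them: Ivy–Sara → e = 1.
Clustering(Halim) = 1/1.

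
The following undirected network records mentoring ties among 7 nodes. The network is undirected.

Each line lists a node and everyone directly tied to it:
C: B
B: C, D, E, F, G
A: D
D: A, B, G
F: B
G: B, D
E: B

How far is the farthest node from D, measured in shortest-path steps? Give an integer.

2

Distances from D: A:1, B:1, C:2, E:2, F:2, G:1.
The largest is 2 (to C, E, and F), so the eccentricity of D is 2.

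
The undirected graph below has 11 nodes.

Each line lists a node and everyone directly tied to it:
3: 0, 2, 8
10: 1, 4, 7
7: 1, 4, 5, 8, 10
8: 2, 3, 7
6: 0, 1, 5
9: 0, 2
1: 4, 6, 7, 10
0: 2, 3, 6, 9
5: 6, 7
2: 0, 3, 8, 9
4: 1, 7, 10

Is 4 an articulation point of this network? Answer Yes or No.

Even without 4, every remaining node can still reach every other (the residual graph is connected), so 4 is not a cut vertex.

No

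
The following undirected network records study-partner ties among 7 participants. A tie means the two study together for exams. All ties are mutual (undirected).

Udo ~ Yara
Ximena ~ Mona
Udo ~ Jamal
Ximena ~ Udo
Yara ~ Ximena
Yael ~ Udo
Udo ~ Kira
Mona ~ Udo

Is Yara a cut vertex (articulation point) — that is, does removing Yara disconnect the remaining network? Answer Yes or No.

Even without Yara, every remaining node can still reach every other (the residual graph is connected), so Yara is not a cut vertex.

No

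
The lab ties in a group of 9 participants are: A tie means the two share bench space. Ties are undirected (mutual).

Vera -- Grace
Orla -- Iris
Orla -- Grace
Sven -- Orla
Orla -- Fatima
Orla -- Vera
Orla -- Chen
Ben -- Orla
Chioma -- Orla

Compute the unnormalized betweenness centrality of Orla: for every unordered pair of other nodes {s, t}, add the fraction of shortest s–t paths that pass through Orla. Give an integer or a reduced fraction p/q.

Pairs whose geodesics pass through Orla — Chen–Iris: 1; Chen–Fatima: 1; Chen–Grace: 1; Chen–Chioma: 1; Chen–Ben: 1; Chen–Sven: 1; Chen–Vera: 1; Iris–Fatima: 1; Iris–Grace: 1; Iris–Chioma: 1; Iris–Ben: 1; Iris–Sven: 1; Iris–Vera: 1; Fatima–Grace: 1 … (+13 more pairs).
All other pairs contribute 0.
Summing the contributions gives betweenness(Orla) = 27.

27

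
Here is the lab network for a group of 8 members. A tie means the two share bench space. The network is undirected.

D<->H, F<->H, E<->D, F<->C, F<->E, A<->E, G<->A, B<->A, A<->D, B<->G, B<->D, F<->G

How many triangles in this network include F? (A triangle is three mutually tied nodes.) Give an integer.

F's neighbors are C, E, G, and H, but none of them are tied to each other, so no triangle contains F.

0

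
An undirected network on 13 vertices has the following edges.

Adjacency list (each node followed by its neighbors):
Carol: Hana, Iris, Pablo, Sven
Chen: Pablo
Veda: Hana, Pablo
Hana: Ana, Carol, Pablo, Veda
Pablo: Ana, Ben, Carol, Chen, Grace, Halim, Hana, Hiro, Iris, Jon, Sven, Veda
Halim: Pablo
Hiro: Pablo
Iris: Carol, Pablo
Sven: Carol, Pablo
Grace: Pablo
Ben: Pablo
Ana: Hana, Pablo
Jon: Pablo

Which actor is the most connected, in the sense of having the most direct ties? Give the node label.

Pablo

Degrees — Ana:2, Ben:1, Carol:4, Chen:1, Grace:1, Halim:1, Hana:4, Hiro:1, Iris:2, Jon:1, Pablo:12, Sven:2, Veda:2.
The maximum is 12, attained only by Pablo.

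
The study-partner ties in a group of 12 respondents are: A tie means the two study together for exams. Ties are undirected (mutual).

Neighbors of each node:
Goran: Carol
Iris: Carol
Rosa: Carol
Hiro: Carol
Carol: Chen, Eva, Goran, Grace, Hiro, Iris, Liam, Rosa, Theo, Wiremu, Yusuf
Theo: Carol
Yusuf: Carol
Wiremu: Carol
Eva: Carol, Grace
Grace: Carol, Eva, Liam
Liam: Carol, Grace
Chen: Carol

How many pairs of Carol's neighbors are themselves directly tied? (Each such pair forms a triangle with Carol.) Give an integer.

2

Carol's neighbors: Chen, Eva, Goran, Grace, Hiro, Iris, Liam, Rosa, Theo, Wiremu, and Yusuf.
Neighbor pairs that are themselves tied: Carol–Eva–Grace; Carol–Grace–Liam. Each forms one triangle with Carol, for 2 in total.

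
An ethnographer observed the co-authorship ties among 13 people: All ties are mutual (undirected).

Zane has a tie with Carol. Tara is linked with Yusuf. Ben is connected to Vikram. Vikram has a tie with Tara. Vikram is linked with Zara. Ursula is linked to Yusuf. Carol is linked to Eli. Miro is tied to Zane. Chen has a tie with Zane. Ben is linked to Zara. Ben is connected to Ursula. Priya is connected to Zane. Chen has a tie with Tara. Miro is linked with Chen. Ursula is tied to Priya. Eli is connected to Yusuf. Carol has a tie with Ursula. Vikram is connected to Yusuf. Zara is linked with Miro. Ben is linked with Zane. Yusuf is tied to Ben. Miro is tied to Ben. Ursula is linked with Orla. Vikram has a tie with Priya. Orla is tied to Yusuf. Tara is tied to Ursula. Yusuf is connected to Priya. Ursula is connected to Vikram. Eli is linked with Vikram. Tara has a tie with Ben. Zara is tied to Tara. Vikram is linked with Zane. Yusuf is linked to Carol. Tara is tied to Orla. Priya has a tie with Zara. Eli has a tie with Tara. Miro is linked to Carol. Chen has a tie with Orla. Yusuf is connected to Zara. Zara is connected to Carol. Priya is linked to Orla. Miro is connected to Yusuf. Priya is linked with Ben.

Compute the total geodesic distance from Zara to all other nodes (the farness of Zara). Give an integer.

17

Distances from Zara: Ben:1, Carol:1, Chen:2, Eli:2, Miro:1, Orla:2, Priya:1, Tara:1, Ursula:2, Vikram:1, Yusuf:1, Zane:2.
Sum = 1 + 1 + 2 + 2 + 1 + 2 + 1 + 1 + 2 + 1 + 1 + 2 = 17.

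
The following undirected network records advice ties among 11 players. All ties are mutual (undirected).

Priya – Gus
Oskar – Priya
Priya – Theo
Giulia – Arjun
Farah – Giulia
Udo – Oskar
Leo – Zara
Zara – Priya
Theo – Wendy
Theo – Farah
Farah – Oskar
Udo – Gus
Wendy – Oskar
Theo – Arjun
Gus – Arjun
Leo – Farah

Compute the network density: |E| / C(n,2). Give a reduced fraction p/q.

There are 16 edges and 11 nodes, so the maximum possible is C(11,2) = 55.
Density = 16/55.

16/55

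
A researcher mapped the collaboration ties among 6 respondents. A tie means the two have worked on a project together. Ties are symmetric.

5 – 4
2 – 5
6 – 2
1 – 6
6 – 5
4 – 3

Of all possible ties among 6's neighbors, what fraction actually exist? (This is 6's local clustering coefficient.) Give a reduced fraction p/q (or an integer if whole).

6's neighbors: 1, 2, and 5 (k = 3).
Possible neighbor pairs: C(3,2) = 3. Edges among them: 2–5 → e = 1.
Clustering(6) = 1/3.

1/3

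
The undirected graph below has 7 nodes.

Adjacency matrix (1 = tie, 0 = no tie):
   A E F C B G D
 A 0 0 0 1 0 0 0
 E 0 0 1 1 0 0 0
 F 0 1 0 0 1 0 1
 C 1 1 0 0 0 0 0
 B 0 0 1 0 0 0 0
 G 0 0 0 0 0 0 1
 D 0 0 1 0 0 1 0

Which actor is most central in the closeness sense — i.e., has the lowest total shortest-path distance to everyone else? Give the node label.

Farness (sum of distances to all others) for each node — A:19, B:15, C:14, D:13, E:11, F:10, G:18.
The smallest farness is 10, for F, so F has the highest closeness.

F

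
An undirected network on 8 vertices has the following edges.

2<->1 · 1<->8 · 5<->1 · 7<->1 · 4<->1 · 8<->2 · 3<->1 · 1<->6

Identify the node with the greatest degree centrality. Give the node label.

1

Degrees — 1:7, 2:2, 3:1, 4:1, 5:1, 6:1, 7:1, 8:2.
The maximum is 7, attained only by 1.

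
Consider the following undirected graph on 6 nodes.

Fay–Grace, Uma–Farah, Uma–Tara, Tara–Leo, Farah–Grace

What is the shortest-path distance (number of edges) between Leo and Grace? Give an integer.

4

One shortest route is Leo – Tara – Uma – Farah – Grace, which uses 4 edges, and at distance 3 from Leo we only reach {Farah}, which does not include Grace. So d(Leo,Grace) = 4.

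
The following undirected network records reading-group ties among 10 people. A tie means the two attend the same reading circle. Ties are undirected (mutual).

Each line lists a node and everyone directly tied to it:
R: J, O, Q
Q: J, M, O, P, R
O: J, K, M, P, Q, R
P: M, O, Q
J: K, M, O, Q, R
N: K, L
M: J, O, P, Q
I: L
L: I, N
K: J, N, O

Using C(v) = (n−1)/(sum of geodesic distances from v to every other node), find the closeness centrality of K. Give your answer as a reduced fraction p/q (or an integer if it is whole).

Distances from K: I:3, J:1, L:2, M:2, N:1, O:1, P:2, Q:2, R:2. Sum = 16.
n = 10, so closeness = 9/16.

9/16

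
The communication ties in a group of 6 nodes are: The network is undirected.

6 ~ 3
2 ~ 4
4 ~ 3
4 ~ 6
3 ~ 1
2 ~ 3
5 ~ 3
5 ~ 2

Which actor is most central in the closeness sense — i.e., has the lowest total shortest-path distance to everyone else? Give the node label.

3

Farness (sum of distances to all others) for each node — 1:9, 2:7, 3:5, 4:7, 5:8, 6:8.
The smallest farness is 5, for 3, so 3 has the highest closeness.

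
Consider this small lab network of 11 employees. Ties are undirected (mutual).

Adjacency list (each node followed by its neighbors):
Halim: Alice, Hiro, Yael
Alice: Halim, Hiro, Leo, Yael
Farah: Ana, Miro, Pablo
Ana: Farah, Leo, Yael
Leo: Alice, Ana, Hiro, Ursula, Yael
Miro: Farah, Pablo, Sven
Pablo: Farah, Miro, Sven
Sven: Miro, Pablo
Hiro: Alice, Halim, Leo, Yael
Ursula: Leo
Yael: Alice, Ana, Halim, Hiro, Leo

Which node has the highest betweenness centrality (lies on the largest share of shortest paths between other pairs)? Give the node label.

Unnormalized betweenness of each node: Alice:2/3, Ana:24, Farah:21, Halim:0, Hiro:2/3, Leo:14, Miro:4, Pablo:4, Sven:0, Ursula:0, Yael:32/3.
Ana has the largest value, 24, making it the main broker — the node through which the most shortest paths run.

Ana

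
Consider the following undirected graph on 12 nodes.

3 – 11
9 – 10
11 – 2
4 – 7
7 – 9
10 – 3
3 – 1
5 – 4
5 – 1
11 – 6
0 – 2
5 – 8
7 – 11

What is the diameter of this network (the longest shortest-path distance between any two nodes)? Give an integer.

6

Eccentricity of each node (its greatest distance to any other): 0:6, 1:4, 2:5, 3:3, 4:4, 5:5, 6:5, 7:3, 8:6, 9:4, 10:4, 11:4.
The maximum eccentricity is 6, realized for instance by the pair 8–0 via 8 – 5 – 4 – 7 – 11 – 2 – 0. So the diameter is 6.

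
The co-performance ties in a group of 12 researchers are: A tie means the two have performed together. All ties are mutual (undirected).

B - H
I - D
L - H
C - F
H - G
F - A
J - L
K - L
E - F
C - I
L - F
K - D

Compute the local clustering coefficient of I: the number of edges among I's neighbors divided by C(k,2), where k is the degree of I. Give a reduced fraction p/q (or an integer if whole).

0

I's neighbors: C and D (k = 2).
Possible neighbor pairs: C(2,2) = 1. Edges among them: none → e = 0.
Clustering(I) = 0/1.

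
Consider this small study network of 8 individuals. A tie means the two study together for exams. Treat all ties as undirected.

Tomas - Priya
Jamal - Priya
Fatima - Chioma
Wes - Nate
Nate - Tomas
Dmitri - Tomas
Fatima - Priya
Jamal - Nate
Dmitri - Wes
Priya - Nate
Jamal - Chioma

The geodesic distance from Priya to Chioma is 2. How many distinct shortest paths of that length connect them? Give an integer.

The shortest distance is 2. The length-2 paths are: Priya–Jamal–Chioma; Priya–Fatima–Chioma.
That gives 2 distinct shortest paths.

2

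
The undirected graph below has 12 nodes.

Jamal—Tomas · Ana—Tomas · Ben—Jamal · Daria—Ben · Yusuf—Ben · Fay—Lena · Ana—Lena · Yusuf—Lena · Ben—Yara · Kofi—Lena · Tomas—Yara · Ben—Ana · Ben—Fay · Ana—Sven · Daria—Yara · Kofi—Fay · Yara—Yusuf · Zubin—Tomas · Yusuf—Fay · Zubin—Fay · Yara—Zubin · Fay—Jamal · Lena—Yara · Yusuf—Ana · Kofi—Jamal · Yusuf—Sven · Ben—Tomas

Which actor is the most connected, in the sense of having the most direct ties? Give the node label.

Ben

Degrees — Ana:5, Ben:7, Daria:2, Fay:6, Jamal:4, Kofi:3, Lena:5, Sven:2, Tomas:5, Yara:6, Yusuf:6, Zubin:3.
The maximum is 7, attained only by Ben.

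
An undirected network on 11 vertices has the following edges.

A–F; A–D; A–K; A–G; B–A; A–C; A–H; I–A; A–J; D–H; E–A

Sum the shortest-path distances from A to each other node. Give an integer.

10

Distances from A: B:1, C:1, D:1, E:1, F:1, G:1, H:1, I:1, J:1, K:1.
Sum = 1 + 1 + 1 + 1 + 1 + 1 + 1 + 1 + 1 + 1 = 10.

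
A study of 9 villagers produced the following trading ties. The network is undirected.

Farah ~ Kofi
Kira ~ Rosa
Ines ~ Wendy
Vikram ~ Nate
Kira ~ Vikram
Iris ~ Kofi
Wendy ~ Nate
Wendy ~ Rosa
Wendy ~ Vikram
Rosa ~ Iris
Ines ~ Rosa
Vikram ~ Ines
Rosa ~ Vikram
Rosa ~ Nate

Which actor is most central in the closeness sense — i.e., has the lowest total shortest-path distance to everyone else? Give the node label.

Rosa

Farness (sum of distances to all others) for each node — Farah:26, Ines:16, Iris:14, Kira:17, Kofi:19, Nate:16, Rosa:11, Vikram:14, Wendy:15.
The smallest farness is 11, for Rosa, so Rosa has the highest closeness.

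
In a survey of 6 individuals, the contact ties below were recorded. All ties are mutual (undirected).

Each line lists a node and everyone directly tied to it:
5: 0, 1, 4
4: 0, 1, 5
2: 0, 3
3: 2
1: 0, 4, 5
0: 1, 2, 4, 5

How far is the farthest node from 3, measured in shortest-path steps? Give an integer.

Distances from 3: 0:2, 1:3, 2:1, 4:3, 5:3.
The largest is 3 (to 5, 4, and 1), so the eccentricity of 3 is 3.

3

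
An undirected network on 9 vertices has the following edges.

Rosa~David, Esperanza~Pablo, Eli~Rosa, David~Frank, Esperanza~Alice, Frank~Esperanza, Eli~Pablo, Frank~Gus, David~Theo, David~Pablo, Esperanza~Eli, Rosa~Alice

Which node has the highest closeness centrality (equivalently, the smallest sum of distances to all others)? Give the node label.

Farness (sum of distances to all others) for each node — Alice:16, David:12, Eli:15, Esperanza:13, Frank:13, Gus:20, Pablo:14, Rosa:14, Theo:19.
The smallest farness is 12, for David, so David has the highest closeness.

David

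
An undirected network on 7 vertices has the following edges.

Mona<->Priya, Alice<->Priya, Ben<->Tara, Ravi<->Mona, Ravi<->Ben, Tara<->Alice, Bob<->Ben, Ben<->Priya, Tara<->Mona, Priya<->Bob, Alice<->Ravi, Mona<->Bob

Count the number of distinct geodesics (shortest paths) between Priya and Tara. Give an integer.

3

The shortest distance is 2. The length-2 paths are: Priya–Mona–Tara; Priya–Alice–Tara; Priya–Ben–Tara.
That gives 3 distinct shortest paths.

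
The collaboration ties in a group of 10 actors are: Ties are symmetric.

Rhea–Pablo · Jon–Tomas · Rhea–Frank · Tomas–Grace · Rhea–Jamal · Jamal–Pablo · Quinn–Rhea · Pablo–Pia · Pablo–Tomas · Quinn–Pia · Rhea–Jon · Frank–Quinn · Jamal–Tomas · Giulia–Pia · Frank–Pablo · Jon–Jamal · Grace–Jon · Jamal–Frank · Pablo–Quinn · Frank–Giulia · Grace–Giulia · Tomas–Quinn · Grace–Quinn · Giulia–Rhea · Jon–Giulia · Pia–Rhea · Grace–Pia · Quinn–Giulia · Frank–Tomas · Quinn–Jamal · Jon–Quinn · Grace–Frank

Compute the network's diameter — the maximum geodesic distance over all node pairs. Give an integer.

Eccentricity of each node (its greatest distance to any other): Frank:2, Giulia:2, Grace:2, Jamal:2, Jon:2, Pablo:2, Pia:2, Quinn:1, Rhea:2, Tomas:2.
The maximum eccentricity is 2, realized for instance by the pair Rhea–Grace via Rhea – Giulia – Grace. So the diameter is 2.

2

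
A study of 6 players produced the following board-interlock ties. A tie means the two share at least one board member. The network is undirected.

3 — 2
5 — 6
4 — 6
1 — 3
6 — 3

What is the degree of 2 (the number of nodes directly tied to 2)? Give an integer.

2 is directly tied to 3. That is 1 neighbor, so the degree of 2 is 1.

1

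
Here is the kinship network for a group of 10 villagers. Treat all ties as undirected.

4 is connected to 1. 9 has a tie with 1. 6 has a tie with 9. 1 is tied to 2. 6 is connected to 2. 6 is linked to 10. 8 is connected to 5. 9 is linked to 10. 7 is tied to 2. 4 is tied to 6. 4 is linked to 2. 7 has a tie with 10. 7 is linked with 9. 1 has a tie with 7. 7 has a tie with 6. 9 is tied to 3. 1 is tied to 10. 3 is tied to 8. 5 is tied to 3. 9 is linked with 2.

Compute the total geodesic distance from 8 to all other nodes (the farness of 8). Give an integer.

23

Distances from 8: 1:3, 2:3, 3:1, 4:4, 5:1, 6:3, 7:3, 9:2, 10:3.
Sum = 3 + 3 + 1 + 4 + 1 + 3 + 3 + 2 + 3 = 23.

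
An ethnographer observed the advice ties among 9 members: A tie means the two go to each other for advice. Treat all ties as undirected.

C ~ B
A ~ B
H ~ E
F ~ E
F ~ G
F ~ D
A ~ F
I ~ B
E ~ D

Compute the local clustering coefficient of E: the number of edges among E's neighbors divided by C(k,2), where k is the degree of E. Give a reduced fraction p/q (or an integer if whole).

1/3

E's neighbors: D, F, and H (k = 3).
Possible neighbor pairs: C(3,2) = 3. Edges among them: D–F → e = 1.
Clustering(E) = 1/3.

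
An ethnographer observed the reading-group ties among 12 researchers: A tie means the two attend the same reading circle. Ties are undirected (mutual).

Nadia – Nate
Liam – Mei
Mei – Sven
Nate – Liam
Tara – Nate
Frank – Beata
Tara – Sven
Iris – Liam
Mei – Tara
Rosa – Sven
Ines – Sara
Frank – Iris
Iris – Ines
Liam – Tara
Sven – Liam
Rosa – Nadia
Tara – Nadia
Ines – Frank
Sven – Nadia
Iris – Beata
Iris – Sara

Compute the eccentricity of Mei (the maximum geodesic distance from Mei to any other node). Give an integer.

Distances from Mei: Beata:3, Frank:3, Ines:3, Iris:2, Liam:1, Nadia:2, Nate:2, Rosa:2, Sara:3, Sven:1, Tara:1.
The largest is 3 (to Beata, Ines, Sara, and Frank), so the eccentricity of Mei is 3.

3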